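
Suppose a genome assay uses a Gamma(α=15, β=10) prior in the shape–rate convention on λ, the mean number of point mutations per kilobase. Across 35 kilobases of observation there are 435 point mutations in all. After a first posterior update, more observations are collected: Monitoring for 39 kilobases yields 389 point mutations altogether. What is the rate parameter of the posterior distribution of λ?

Total count 435 over total exposure 35 kilobases.
After the first batch: Gamma(15 + 435, 10 + 35) = Gamma(450, 45).
Total count 389 over total exposure 39 kilobases.
After the second batch: Gamma(450 + 389, 45 + 39) = Gamma(839, 84).

84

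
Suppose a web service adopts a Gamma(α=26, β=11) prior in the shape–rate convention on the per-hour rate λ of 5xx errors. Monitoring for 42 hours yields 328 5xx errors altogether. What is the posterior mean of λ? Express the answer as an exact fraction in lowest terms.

354/53

Total count 328 over total exposure 42 hours.
By Gamma–Poisson conjugacy, the posterior is Gamma(α + Σx, β + Σt) = Gamma(26 + 328, 11 + 42) = Gamma(354, 53).
Posterior mean = α'/β' = 354/53.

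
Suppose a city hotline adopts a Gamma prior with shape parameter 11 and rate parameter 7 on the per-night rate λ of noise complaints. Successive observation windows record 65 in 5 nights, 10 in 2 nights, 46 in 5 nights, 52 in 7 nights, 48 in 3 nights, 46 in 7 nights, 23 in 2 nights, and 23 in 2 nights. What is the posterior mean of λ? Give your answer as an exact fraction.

81/10

Total count: 65 + 10 + 46 + 52 + 48 + 46 + 23 + 23 = 313.
Total exposure: 5 + 2 + 5 + 7 + 3 + 7 + 2 + 2 = 33 nights.
Conjugate update: add total count to the shape and total exposure to the rate, giving Gamma(324, 40).
Posterior mean = α'/β' = 324/40 = 81/10.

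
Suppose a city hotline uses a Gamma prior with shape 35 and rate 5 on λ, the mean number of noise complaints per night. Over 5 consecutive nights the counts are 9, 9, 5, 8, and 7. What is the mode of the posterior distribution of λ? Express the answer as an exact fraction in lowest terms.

36/5

Total count: 9 + 9 + 5 + 8 + 7 = 38.
Total exposure: 5 nights.
By Gamma–Poisson conjugacy, the posterior is Gamma(α + Σx, β + Σt) = Gamma(35 + 38, 5 + 5) = Gamma(73, 10).
Posterior mode = (α'−1)/β' = 72/10 = 36/5.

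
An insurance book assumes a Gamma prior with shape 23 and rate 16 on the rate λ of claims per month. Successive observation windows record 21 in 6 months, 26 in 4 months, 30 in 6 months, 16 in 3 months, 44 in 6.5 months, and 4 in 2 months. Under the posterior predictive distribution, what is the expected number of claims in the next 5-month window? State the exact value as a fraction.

Total count: 21 + 26 + 30 + 16 + 44 + 4 = 141.
Total exposure: 6 + 4 + 6 + 3 + 6.5 + 2 = 27.5 months.
The Gamma prior is conjugate for the Poisson rate, so λ | data ~ Gamma(23+141, 16+27.5) = Gamma(164, 87/2).
Predictive mean over a 5-month window = T·E[λ|data] = 5·164/(87/2) = 1640/87.

1640/87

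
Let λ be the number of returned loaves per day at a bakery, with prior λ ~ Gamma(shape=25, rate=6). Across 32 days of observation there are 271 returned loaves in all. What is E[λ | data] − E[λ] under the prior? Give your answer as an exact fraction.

413/114

Total count 271 over total exposure 32 days.
The Gamma prior is conjugate for the Poisson rate, so λ | data ~ Gamma(25+271, 6+32) = Gamma(296, 38).
Posterior mean = 296/38 = 148/19; prior mean = 25/6 = 25/6. Difference = 148/19 − 25/6 = 413/114.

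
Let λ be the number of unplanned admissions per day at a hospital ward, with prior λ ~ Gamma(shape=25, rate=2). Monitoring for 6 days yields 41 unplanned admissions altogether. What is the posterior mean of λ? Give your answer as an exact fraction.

Total count 41 over total exposure 6 days.
By Gamma–Poisson conjugacy, the posterior is Gamma(α + Σx, β + Σt) = Gamma(25 + 41, 2 + 6) = Gamma(66, 8).
Posterior mean = α'/β' = 66/8 = 33/4.

33/4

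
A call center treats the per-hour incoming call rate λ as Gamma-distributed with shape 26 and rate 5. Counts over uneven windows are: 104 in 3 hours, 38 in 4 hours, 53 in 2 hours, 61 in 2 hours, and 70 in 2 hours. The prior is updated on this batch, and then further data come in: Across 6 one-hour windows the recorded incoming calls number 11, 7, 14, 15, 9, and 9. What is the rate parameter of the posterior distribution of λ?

Total count: 104 + 38 + 53 + 61 + 70 = 326.
Total exposure: 3 + 4 + 2 + 2 + 2 = 13 hours.
After the first batch: Gamma(26 + 326, 5 + 13) = Gamma(352, 18).
Total count: 11 + 7 + 14 + 15 + 9 + 9 = 65.
Total exposure: 6 hours.
After the second batch: Gamma(352 + 65, 18 + 6) = Gamma(417, 24).

24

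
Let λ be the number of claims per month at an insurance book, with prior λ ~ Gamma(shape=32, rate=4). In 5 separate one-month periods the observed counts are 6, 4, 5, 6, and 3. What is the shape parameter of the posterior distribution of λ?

Total count: 6 + 4 + 5 + 6 + 3 = 24.
Total exposure: 5 months.
The Gamma prior is conjugate for the Poisson rate, so λ | data ~ Gamma(32+24, 4+5) = Gamma(56, 9).

56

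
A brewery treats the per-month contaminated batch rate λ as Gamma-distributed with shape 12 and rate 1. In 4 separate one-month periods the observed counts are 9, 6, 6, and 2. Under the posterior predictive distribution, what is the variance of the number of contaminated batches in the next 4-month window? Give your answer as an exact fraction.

252/5

Total count: 9 + 6 + 6 + 2 = 23.
Total exposure: 4 months.
By Gamma–Poisson conjugacy, the posterior is Gamma(α + Σx, β + Σt) = Gamma(12 + 23, 1 + 4) = Gamma(35, 5).
The posterior predictive for a window of length T is Negative Binomial with variance T·α'·(β'+T)/β'² = 4·35·9/25 = 252/5.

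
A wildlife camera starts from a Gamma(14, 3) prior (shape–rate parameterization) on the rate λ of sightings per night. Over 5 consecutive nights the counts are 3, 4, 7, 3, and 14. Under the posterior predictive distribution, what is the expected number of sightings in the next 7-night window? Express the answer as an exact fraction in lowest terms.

315/8

Total count: 3 + 4 + 7 + 3 + 14 = 31.
Total exposure: 5 nights.
The Gamma prior is conjugate for the Poisson rate, so λ | data ~ Gamma(14+31, 3+5) = Gamma(45, 8).
Predictive mean over a 7-night window = T·E[λ|data] = 7·45/8 = 315/8.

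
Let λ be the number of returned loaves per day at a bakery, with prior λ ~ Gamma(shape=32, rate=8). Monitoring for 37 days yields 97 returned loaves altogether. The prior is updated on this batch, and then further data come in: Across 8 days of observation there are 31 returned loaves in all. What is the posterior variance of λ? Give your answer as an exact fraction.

160/2809

Total count 97 over total exposure 37 days.
After the first batch: Gamma(32 + 97, 8 + 37) = Gamma(129, 45).
Total count 31 over total exposure 8 days.
After the second batch: Gamma(129 + 31, 45 + 8) = Gamma(160, 53).
Posterior variance = α'/β'² = 160/2809.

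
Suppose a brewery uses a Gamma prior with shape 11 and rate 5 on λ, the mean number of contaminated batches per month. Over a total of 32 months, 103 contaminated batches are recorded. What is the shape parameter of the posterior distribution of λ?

Total count 103 over total exposure 32 months.
By Gamma–Poisson conjugacy, the posterior is Gamma(α + Σx, β + Σt) = Gamma(11 + 103, 5 + 32) = Gamma(114, 37).

114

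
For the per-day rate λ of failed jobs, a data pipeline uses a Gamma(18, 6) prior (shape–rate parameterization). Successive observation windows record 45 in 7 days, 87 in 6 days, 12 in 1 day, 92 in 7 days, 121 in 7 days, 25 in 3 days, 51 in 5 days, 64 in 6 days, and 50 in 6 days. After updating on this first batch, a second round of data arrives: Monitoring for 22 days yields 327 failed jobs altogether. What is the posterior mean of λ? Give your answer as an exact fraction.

223/19

Total count: 45 + 87 + 12 + 92 + 121 + 25 + 51 + 64 + 50 = 547.
Total exposure: 7 + 6 + 1 + 7 + 7 + 3 + 5 + 6 + 6 = 48 days.
After the first batch: Gamma(18 + 547, 6 + 48) = Gamma(565, 54).
Total count 327 over total exposure 22 days.
After the second batch: Gamma(565 + 327, 54 + 22) = Gamma(892, 76).
Posterior mean = α'/β' = 892/76 = 223/19.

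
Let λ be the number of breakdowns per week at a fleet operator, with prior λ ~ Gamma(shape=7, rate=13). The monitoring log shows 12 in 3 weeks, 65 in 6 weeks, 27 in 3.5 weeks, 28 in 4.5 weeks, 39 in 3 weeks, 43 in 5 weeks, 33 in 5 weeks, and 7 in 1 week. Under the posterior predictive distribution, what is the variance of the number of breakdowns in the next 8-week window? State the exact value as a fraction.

6786/121

Total count: 12 + 65 + 27 + 28 + 39 + 43 + 33 + 7 = 254.
Total exposure: 3 + 6 + 3.5 + 4.5 + 3 + 5 + 5 + 1 = 31 weeks.
The Gamma prior is conjugate for the Poisson rate, so λ | data ~ Gamma(7+254, 13+31) = Gamma(261, 44).
The posterior predictive for a window of length T is Negative Binomial with variance T·α'·(β'+T)/β'² = 8·261·52/1936 = 6786/121.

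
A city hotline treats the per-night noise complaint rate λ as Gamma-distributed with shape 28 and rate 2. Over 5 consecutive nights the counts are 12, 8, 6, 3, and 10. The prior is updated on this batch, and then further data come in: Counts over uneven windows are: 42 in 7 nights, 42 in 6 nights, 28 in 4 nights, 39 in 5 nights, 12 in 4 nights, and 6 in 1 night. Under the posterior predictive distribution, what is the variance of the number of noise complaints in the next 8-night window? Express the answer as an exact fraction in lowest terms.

19824/289

Total count: 12 + 8 + 6 + 3 + 10 = 39.
Total exposure: 5 nights.
After the first batch: Gamma(28 + 39, 2 + 5) = Gamma(67, 7).
Total count: 42 + 42 + 28 + 39 + 12 + 6 = 169.
Total exposure: 7 + 6 + 4 + 5 + 4 + 1 = 27 nights.
After the second batch: Gamma(67 + 169, 7 + 27) = Gamma(236, 34).
The posterior predictive for a window of length T is Negative Binomial with variance T·α'·(β'+T)/β'² = 8·236·42/1156 = 19824/289.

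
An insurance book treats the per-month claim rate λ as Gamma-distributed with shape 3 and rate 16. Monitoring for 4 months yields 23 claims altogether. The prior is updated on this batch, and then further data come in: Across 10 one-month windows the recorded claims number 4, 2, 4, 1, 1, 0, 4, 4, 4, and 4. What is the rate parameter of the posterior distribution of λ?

Total count 23 over total exposure 4 months.
After the first batch: Gamma(3 + 23, 16 + 4) = Gamma(26, 20).
Total count: 4 + 2 + 4 + 1 + 1 + 0 + 4 + 4 + 4 + 4 = 28.
Total exposure: 10 months.
After the second batch: Gamma(26 + 28, 20 + 10) = Gamma(54, 30).

30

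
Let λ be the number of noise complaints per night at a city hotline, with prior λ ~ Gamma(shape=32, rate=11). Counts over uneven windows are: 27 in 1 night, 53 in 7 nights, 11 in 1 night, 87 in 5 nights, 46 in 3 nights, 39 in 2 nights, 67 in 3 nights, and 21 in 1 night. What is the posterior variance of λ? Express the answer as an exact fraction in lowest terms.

Total count: 27 + 53 + 11 + 87 + 46 + 39 + 67 + 21 = 351.
Total exposure: 1 + 7 + 1 + 5 + 3 + 2 + 3 + 1 = 23 nights.
The Gamma prior is conjugate for the Poisson rate, so λ | data ~ Gamma(32+351, 11+23) = Gamma(383, 34).
Posterior variance = α'/β'² = 383/1156.

383/1156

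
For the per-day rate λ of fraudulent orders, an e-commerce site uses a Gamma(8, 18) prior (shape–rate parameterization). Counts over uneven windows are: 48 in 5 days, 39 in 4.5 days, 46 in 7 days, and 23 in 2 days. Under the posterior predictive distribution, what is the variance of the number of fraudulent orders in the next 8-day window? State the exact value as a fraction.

Total count: 48 + 39 + 46 + 23 = 156.
Total exposure: 5 + 4.5 + 7 + 2 = 18.5 days.
The Gamma prior is conjugate for the Poisson rate, so λ | data ~ Gamma(8+156, 18+18.5) = Gamma(164, 73/2).
The posterior predictive for a window of length T is Negative Binomial with variance T·α'·(β'+T)/β'² = 8·164·(89/2)/(5329/4) = 233536/5329.

233536/5329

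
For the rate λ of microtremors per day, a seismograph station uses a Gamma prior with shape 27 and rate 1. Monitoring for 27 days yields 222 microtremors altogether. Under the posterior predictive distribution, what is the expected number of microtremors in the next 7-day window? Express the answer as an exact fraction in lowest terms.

Total count 222 over total exposure 27 days.
The Gamma prior is conjugate for the Poisson rate, so λ | data ~ Gamma(27+222, 1+27) = Gamma(249, 28).
Predictive mean over a 7-day window = T·E[λ|data] = 7·249/28 = 249/4.

249/4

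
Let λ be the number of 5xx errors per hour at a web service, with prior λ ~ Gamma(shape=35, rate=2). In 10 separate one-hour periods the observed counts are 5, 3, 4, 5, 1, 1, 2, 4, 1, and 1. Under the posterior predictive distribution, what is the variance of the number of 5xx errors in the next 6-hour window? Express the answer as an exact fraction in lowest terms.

93/2

Total count: 5 + 3 + 4 + 5 + 1 + 1 + 2 + 4 + 1 + 1 = 27.
Total exposure: 10 hours.
Posterior: α' = 35 + 27 = 62, β' = 2 + 10 = 12.
The posterior predictive for a window of length T is Negative Binomial with variance T·α'·(β'+T)/β'² = 6·62·18/144 = 93/2.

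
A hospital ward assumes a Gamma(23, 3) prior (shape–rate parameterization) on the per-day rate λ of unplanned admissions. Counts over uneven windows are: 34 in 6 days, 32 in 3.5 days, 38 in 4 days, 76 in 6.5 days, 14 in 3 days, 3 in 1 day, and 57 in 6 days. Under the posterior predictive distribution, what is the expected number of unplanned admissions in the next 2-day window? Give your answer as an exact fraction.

554/33

Total count: 34 + 32 + 38 + 76 + 14 + 3 + 57 = 254.
Total exposure: 6 + 3.5 + 4 + 6.5 + 3 + 1 + 6 = 30 days.
Posterior: α' = 23 + 254 = 277, β' = 3 + 30 = 33.
Predictive mean over a 2-day window = T·E[λ|data] = 2·277/33 = 554/33.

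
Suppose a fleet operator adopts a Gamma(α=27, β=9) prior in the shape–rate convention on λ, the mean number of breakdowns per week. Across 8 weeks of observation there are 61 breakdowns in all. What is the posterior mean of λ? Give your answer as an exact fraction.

88/17

Total count 61 over total exposure 8 weeks.
Gamma(α, β) with Poisson data over total exposure Σt gives posterior Gamma(α+Σx, β+Σt) = Gamma(88, 17).
Posterior mean = α'/β' = 88/17.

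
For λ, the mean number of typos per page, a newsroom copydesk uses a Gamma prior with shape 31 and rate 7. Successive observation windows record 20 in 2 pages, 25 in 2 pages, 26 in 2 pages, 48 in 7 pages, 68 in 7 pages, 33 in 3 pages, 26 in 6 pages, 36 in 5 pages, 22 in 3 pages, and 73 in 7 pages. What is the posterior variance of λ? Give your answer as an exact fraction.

8/51

Total count: 20 + 25 + 26 + 48 + 68 + 33 + 26 + 36 + 22 + 73 = 377.
Total exposure: 2 + 2 + 2 + 7 + 7 + 3 + 6 + 5 + 3 + 7 = 44 pages.
The Gamma prior is conjugate for the Poisson rate, so λ | data ~ Gamma(31+377, 7+44) = Gamma(408, 51).
Posterior variance = α'/β'² = 408/2601 = 8/51.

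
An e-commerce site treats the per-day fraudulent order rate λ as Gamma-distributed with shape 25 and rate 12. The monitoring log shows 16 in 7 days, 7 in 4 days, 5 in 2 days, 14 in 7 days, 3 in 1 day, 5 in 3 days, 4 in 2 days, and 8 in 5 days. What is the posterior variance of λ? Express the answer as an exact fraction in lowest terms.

Total count: 16 + 7 + 5 + 14 + 3 + 5 + 4 + 8 = 62.
Total exposure: 7 + 4 + 2 + 7 + 1 + 3 + 2 + 5 = 31 days.
By Gamma–Poisson conjugacy, the posterior is Gamma(α + Σx, β + Σt) = Gamma(25 + 62, 12 + 31) = Gamma(87, 43).
Posterior variance = α'/β'² = 87/1849.

87/1849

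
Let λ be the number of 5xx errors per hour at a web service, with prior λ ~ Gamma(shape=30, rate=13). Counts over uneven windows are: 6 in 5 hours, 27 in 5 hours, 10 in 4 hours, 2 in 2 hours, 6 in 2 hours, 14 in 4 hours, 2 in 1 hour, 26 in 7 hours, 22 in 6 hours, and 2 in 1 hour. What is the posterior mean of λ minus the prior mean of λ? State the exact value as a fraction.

Total count: 6 + 27 + 10 + 2 + 6 + 14 + 2 + 26 + 22 + 2 = 117.
Total exposure: 5 + 5 + 4 + 2 + 2 + 4 + 1 + 7 + 6 + 1 = 37 hours.
Conjugate update: add total count to the shape and total exposure to the rate, giving Gamma(147, 50).
Posterior mean = 147/50 = 147/50; prior mean = 30/13 = 30/13. Difference = 147/50 − 30/13 = 411/650.

411/650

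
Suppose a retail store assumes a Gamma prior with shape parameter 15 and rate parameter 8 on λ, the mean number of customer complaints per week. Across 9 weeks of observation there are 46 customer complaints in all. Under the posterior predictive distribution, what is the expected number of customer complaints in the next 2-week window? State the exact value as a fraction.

122/17

Total count 46 over total exposure 9 weeks.
Posterior: α' = 15 + 46 = 61, β' = 8 + 9 = 17.
Predictive mean over a 2-week window = T·E[λ|data] = 2·61/17 = 122/17.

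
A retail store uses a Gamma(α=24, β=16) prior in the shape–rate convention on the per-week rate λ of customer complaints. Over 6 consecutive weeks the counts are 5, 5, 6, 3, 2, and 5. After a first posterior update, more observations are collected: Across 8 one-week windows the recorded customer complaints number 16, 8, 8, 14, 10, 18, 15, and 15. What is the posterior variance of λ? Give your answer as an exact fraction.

77/450

Total count: 5 + 5 + 6 + 3 + 2 + 5 = 26.
Total exposure: 6 weeks.
After the first batch: Gamma(24 + 26, 16 + 6) = Gamma(50, 22).
Total count: 16 + 8 + 8 + 14 + 10 + 18 + 15 + 15 = 104.
Total exposure: 8 weeks.
After the second batch: Gamma(50 + 104, 22 + 8) = Gamma(154, 30).
Posterior variance = α'/β'² = 154/900 = 77/450.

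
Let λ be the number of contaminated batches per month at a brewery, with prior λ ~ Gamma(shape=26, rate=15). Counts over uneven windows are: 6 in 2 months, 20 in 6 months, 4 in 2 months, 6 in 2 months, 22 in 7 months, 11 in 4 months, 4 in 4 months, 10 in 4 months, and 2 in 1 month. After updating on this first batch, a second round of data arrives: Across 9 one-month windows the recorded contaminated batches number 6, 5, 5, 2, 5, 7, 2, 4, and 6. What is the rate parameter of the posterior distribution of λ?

56

Total count: 6 + 20 + 4 + 6 + 22 + 11 + 4 + 10 + 2 = 85.
Total exposure: 2 + 6 + 2 + 2 + 7 + 4 + 4 + 4 + 1 = 32 months.
After the first batch: Gamma(26 + 85, 15 + 32) = Gamma(111, 47).
Total count: 6 + 5 + 5 + 2 + 5 + 7 + 2 + 4 + 6 = 42.
Total exposure: 9 months.
After the second batch: Gamma(111 + 42, 47 + 9) = Gamma(153, 56).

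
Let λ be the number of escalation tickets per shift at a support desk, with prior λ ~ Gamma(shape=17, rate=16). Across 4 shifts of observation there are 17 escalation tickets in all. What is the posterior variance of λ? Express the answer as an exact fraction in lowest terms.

Total count 17 over total exposure 4 shifts.
The Gamma prior is conjugate for the Poisson rate, so λ | data ~ Gamma(17+17, 16+4) = Gamma(34, 20).
Posterior variance = α'/β'² = 34/400 = 17/200.

17/200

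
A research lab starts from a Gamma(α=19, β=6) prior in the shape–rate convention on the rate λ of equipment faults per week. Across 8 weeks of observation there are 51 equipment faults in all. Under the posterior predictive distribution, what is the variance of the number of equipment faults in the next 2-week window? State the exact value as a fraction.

80/7

Total count 51 over total exposure 8 weeks.
Posterior: α' = 19 + 51 = 70, β' = 6 + 8 = 14.
The posterior predictive for a window of length T is Negative Binomial with variance T·α'·(β'+T)/β'² = 2·70·16/196 = 80/7.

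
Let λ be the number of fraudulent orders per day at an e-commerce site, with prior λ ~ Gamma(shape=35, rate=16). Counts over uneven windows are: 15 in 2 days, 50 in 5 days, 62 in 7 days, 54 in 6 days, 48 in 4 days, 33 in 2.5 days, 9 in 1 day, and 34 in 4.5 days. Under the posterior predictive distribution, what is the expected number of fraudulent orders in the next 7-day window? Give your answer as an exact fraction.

595/12

Total count: 15 + 50 + 62 + 54 + 48 + 33 + 9 + 34 = 305.
Total exposure: 2 + 5 + 7 + 6 + 4 + 2.5 + 1 + 4.5 = 32 days.
The Gamma prior is conjugate for the Poisson rate, so λ | data ~ Gamma(35+305, 16+32) = Gamma(340, 48).
Predictive mean over a 7-day window = T·E[λ|data] = 7·340/48 = 595/12.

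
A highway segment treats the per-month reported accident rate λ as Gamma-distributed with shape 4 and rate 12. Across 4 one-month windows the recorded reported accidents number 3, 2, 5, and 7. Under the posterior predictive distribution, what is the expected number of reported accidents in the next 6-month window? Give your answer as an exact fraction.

63/8

Total count: 3 + 2 + 5 + 7 = 17.
Total exposure: 4 months.
Posterior: α' = 4 + 17 = 21, β' = 12 + 4 = 16.
Predictive mean over a 6-month window = T·E[λ|data] = 6·21/16 = 63/8.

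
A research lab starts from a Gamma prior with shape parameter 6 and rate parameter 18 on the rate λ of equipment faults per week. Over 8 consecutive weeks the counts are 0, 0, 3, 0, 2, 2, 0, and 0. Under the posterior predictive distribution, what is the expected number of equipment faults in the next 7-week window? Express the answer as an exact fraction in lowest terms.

7/2

Total count: 0 + 0 + 3 + 0 + 2 + 2 + 0 + 0 = 7.
Total exposure: 8 weeks.
By Gamma–Poisson conjugacy, the posterior is Gamma(α + Σx, β + Σt) = Gamma(6 + 7, 18 + 8) = Gamma(13, 26).
Predictive mean over a 7-week window = T·E[λ|data] = 7·13/26 = 7/2.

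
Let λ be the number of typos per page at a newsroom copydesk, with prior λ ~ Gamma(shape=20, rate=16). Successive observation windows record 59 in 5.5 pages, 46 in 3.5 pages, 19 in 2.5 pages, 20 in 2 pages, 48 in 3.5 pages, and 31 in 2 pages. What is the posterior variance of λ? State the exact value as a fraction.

Total count: 59 + 46 + 19 + 20 + 48 + 31 = 223.
Total exposure: 5.5 + 3.5 + 2.5 + 2 + 3.5 + 2 = 19 pages.
The Gamma prior is conjugate for the Poisson rate, so λ | data ~ Gamma(20+223, 16+19) = Gamma(243, 35).
Posterior variance = α'/β'² = 243/1225.

243/1225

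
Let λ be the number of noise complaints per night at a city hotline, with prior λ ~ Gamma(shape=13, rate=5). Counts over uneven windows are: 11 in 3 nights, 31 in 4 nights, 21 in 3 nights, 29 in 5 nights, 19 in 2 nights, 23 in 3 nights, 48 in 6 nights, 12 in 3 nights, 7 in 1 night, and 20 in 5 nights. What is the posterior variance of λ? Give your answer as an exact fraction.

Total count: 11 + 31 + 21 + 29 + 19 + 23 + 48 + 12 + 7 + 20 = 221.
Total exposure: 3 + 4 + 3 + 5 + 2 + 3 + 6 + 3 + 1 + 5 = 35 nights.
The Gamma prior is conjugate for the Poisson rate, so λ | data ~ Gamma(13+221, 5+35) = Gamma(234, 40).
Posterior variance = α'/β'² = 234/1600 = 117/800.

117/800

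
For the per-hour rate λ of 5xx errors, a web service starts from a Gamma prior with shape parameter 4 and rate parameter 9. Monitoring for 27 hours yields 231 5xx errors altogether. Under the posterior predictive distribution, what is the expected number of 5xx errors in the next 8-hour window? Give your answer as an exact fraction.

470/9

Total count 231 over total exposure 27 hours.
Posterior: α' = 4 + 231 = 235, β' = 9 + 27 = 36.
Predictive mean over an 8-hour window = T·E[λ|data] = 8·235/36 = 470/9.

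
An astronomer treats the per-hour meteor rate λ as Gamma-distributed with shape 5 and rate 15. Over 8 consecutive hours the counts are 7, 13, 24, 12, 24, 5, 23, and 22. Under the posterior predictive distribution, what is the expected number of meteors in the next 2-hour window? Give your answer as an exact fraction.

270/23

Total count: 7 + 13 + 24 + 12 + 24 + 5 + 23 + 22 = 130.
Total exposure: 8 hours.
Gamma(α, β) with Poisson data over total exposure Σt gives posterior Gamma(α+Σx, β+Σt) = Gamma(135, 23).
Predictive mean over a 2-hour window = T·E[λ|data] = 2·135/23 = 270/23.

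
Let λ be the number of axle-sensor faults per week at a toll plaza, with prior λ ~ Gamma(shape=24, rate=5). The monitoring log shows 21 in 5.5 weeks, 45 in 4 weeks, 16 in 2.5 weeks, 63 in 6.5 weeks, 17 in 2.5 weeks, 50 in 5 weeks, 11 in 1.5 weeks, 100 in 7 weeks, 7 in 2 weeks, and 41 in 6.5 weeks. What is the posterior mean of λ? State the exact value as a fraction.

Total count: 21 + 45 + 16 + 63 + 17 + 50 + 11 + 100 + 7 + 41 = 371.
Total exposure: 5.5 + 4 + 2.5 + 6.5 + 2.5 + 5 + 1.5 + 7 + 2 + 6.5 = 43 weeks.
By Gamma–Poisson conjugacy, the posterior is Gamma(α + Σx, β + Σt) = Gamma(24 + 371, 5 + 43) = Gamma(395, 48).
Posterior mean = α'/β' = 395/48.

395/48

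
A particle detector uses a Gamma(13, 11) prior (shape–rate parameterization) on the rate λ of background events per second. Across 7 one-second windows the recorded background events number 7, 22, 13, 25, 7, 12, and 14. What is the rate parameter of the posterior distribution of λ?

18

Total count: 7 + 22 + 13 + 25 + 7 + 12 + 14 = 100.
Total exposure: 7 seconds.
Posterior: α' = 13 + 100 = 113, β' = 11 + 7 = 18.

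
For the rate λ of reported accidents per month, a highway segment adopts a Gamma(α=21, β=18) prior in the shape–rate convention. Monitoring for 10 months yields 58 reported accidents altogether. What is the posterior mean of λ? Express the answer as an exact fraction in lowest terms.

79/28

Total count 58 over total exposure 10 months.
By Gamma–Poisson conjugacy, the posterior is Gamma(α + Σx, β + Σt) = Gamma(21 + 58, 18 + 10) = Gamma(79, 28).
Posterior mean = α'/β' = 79/28.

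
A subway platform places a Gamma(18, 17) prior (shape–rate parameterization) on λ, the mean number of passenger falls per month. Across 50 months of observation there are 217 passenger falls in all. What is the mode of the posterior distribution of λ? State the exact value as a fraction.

Total count 217 over total exposure 50 months.
Posterior: α' = 18 + 217 = 235, β' = 17 + 50 = 67.
Posterior mode = (α'−1)/β' = 234/67.

234/67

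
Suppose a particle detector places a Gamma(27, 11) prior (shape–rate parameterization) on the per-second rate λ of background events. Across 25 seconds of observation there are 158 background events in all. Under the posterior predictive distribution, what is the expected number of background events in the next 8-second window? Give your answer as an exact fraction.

370/9

Total count 158 over total exposure 25 seconds.
Posterior: α' = 27 + 158 = 185, β' = 11 + 25 = 36.
Predictive mean over an 8-second window = T·E[λ|data] = 8·185/36 = 370/9.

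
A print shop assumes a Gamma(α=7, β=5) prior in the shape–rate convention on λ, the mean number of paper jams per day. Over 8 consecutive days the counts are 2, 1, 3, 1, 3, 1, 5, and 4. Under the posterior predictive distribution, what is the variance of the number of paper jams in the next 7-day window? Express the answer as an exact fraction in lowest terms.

Total count: 2 + 1 + 3 + 1 + 3 + 1 + 5 + 4 = 20.
Total exposure: 8 days.
The Gamma prior is conjugate for the Poisson rate, so λ | data ~ Gamma(7+20, 5+8) = Gamma(27, 13).
The posterior predictive for a window of length T is Negative Binomial with variance T·α'·(β'+T)/β'² = 7·27·20/169 = 3780/169.

3780/169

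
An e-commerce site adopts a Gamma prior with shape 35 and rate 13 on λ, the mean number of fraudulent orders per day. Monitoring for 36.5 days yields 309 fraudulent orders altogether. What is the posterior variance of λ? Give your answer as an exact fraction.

Total count 309 over total exposure 36.5 days.
The Gamma prior is conjugate for the Poisson rate, so λ | data ~ Gamma(35+309, 13+36.5) = Gamma(344, 99/2).
Posterior variance = α'/β'² = 344/(9801/4) = 1376/9801.

1376/9801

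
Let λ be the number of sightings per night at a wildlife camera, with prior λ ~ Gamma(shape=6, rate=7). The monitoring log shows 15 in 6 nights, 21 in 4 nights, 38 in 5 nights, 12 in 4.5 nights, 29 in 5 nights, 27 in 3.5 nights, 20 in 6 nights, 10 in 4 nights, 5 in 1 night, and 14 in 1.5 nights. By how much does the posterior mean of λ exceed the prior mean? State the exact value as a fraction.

2188/665

Total count: 15 + 21 + 38 + 12 + 29 + 27 + 20 + 10 + 5 + 14 = 191.
Total exposure: 6 + 4 + 5 + 4.5 + 5 + 3.5 + 6 + 4 + 1 + 1.5 = 40.5 nights.
Conjugate update: add total count to the shape and total exposure to the rate, giving Gamma(197, 95/2).
Posterior mean = 197/(95/2) = 394/95; prior mean = 6/7 = 6/7. Difference = 394/95 − 6/7 = 2188/665.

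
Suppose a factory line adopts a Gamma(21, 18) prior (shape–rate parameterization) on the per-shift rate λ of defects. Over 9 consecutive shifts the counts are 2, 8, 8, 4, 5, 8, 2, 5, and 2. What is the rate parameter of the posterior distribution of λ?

27

Total count: 2 + 8 + 8 + 4 + 5 + 8 + 2 + 5 + 2 = 44.
Total exposure: 9 shifts.
Posterior: α' = 21 + 44 = 65, β' = 18 + 9 = 27.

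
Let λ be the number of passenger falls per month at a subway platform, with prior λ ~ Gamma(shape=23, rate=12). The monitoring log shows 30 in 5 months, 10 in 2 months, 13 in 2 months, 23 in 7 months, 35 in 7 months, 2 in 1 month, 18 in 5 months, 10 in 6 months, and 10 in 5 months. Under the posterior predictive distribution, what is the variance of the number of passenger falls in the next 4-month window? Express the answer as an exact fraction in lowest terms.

Total count: 30 + 10 + 13 + 23 + 35 + 2 + 18 + 10 + 10 = 151.
Total exposure: 5 + 2 + 2 + 7 + 7 + 1 + 5 + 6 + 5 = 40 months.
The Gamma prior is conjugate for the Poisson rate, so λ | data ~ Gamma(23+151, 12+40) = Gamma(174, 52).
The posterior predictive for a window of length T is Negative Binomial with variance T·α'·(β'+T)/β'² = 4·174·56/2704 = 2436/169.

2436/169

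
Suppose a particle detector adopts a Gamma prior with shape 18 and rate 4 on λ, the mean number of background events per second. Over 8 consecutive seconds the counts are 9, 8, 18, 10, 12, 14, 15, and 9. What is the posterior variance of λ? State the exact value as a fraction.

113/144

Total count: 9 + 8 + 18 + 10 + 12 + 14 + 15 + 9 = 95.
Total exposure: 8 seconds.
The Gamma prior is conjugate for the Poisson rate, so λ | data ~ Gamma(18+95, 4+8) = Gamma(113, 12).
Posterior variance = α'/β'² = 113/144.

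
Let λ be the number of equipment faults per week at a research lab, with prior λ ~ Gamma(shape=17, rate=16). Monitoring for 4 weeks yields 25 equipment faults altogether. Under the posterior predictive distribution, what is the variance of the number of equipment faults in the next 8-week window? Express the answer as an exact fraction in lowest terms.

588/25

Total count 25 over total exposure 4 weeks.
Conjugate update: add total count to the shape and total exposure to the rate, giving Gamma(42, 20).
The posterior predictive for a window of length T is Negative Binomial with variance T·α'·(β'+T)/β'² = 8·42·28/400 = 588/25.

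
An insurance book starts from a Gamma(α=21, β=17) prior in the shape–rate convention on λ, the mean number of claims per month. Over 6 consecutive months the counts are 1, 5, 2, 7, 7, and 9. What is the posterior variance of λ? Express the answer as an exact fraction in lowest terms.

Total count: 1 + 5 + 2 + 7 + 7 + 9 = 31.
Total exposure: 6 months.
Posterior: α' = 21 + 31 = 52, β' = 17 + 6 = 23.
Posterior variance = α'/β'² = 52/529.

52/529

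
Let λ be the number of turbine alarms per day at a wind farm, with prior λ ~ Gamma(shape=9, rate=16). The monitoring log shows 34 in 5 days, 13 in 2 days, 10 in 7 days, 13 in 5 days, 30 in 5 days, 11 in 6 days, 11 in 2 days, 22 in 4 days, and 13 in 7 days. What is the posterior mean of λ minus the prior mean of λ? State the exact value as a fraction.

2125/944

Total count: 34 + 13 + 10 + 13 + 30 + 11 + 11 + 22 + 13 = 157.
Total exposure: 5 + 2 + 7 + 5 + 5 + 6 + 2 + 4 + 7 = 43 days.
By Gamma–Poisson conjugacy, the posterior is Gamma(α + Σx, β + Σt) = Gamma(9 + 157, 16 + 43) = Gamma(166, 59).
Posterior mean = 166/59 = 166/59; prior mean = 9/16 = 9/16. Difference = 166/59 − 9/16 = 2125/944.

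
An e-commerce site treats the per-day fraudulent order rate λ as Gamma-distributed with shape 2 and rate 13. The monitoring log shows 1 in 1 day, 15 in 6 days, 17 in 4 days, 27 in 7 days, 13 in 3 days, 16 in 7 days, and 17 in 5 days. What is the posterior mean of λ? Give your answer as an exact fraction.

54/23

Total count: 1 + 15 + 17 + 27 + 13 + 16 + 17 = 106.
Total exposure: 1 + 6 + 4 + 7 + 3 + 7 + 5 = 33 days.
By Gamma–Poisson conjugacy, the posterior is Gamma(α + Σx, β + Σt) = Gamma(2 + 106, 13 + 33) = Gamma(108, 46).
Posterior mean = α'/β' = 108/46 = 54/23.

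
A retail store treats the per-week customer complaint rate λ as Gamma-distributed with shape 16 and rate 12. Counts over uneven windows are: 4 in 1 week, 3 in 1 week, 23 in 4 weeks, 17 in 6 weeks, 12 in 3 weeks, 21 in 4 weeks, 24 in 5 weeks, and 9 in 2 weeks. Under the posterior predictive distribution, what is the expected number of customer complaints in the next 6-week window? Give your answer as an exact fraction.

Total count: 4 + 3 + 23 + 17 + 12 + 21 + 24 + 9 = 113.
Total exposure: 1 + 1 + 4 + 6 + 3 + 4 + 5 + 2 = 26 weeks.
By Gamma–Poisson conjugacy, the posterior is Gamma(α + Σx, β + Σt) = Gamma(16 + 113, 12 + 26) = Gamma(129, 38).
Predictive mean over a 6-week window = T·E[λ|data] = 6·129/38 = 387/19.

387/19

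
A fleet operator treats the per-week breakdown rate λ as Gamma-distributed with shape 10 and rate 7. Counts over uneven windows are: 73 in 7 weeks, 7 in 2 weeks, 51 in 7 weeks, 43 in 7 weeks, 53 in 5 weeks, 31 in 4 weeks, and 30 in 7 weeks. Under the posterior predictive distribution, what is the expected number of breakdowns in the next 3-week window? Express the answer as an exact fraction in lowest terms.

447/23

Total count: 73 + 7 + 51 + 43 + 53 + 31 + 30 = 288.
Total exposure: 7 + 2 + 7 + 7 + 5 + 4 + 7 = 39 weeks.
By Gamma–Poisson conjugacy, the posterior is Gamma(α + Σx, β + Σt) = Gamma(10 + 288, 7 + 39) = Gamma(298, 46).
Predictive mean over a 3-week window = T·E[λ|data] = 3·298/46 = 447/23.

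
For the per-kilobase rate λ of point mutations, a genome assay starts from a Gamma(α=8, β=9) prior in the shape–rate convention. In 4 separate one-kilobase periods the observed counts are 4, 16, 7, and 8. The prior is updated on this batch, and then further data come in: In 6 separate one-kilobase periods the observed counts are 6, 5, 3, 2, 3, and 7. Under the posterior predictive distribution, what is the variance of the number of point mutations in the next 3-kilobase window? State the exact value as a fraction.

4554/361

Total count: 4 + 16 + 7 + 8 = 35.
Total exposure: 4 kilobases.
After the first batch: Gamma(8 + 35, 9 + 4) = Gamma(43, 13).
Total count: 6 + 5 + 3 + 2 + 3 + 7 = 26.
Total exposure: 6 kilobases.
After the second batch: Gamma(43 + 26, 13 + 6) = Gamma(69, 19).
The posterior predictive for a window of length T is Negative Binomial with variance T·α'·(β'+T)/β'² = 3·69·22/361 = 4554/361.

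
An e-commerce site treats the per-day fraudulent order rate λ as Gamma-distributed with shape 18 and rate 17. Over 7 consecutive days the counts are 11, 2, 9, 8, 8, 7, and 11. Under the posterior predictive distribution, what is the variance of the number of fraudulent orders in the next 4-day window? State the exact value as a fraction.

259/18

Total count: 11 + 2 + 9 + 8 + 8 + 7 + 11 = 56.
Total exposure: 7 days.
Posterior: α' = 18 + 56 = 74, β' = 17 + 7 = 24.
The posterior predictive for a window of length T is Negative Binomial with variance T·α'·(β'+T)/β'² = 4·74·28/576 = 259/18.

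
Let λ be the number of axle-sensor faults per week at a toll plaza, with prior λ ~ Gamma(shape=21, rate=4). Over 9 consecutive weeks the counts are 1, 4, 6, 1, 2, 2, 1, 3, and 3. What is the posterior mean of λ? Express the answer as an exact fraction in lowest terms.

Total count: 1 + 4 + 6 + 1 + 2 + 2 + 1 + 3 + 3 = 23.
Total exposure: 9 weeks.
Gamma(α, β) with Poisson data over total exposure Σt gives posterior Gamma(α+Σx, β+Σt) = Gamma(44, 13).
Posterior mean = α'/β' = 44/13.

44/13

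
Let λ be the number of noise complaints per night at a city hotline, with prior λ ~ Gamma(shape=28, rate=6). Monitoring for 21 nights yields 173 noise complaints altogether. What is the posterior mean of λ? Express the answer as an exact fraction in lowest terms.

67/9

Total count 173 over total exposure 21 nights.
Gamma(α, β) with Poisson data over total exposure Σt gives posterior Gamma(α+Σx, β+Σt) = Gamma(201, 27).
Posterior mean = α'/β' = 201/27 = 67/9.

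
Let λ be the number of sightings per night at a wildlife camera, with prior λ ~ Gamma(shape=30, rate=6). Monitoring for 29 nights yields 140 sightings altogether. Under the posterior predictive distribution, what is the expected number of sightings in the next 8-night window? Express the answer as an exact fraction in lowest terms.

Total count 140 over total exposure 29 nights.
Conjugate update: add total count to the shape and total exposure to the rate, giving Gamma(170, 35).
Predictive mean over an 8-night window = T·E[λ|data] = 8·170/35 = 272/7.

272/7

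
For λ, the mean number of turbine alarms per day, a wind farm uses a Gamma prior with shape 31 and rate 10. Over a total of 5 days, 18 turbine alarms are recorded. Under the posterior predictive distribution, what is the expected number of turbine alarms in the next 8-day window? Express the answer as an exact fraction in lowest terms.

Total count 18 over total exposure 5 days.
Posterior: α' = 31 + 18 = 49, β' = 10 + 5 = 15.
Predictive mean over an 8-day window = T·E[λ|data] = 8·49/15 = 392/15.

392/15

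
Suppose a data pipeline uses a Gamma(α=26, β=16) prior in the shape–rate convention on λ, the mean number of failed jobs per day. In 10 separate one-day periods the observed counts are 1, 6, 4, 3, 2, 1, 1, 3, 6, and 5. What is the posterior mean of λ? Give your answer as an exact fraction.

29/13

Total count: 1 + 6 + 4 + 3 + 2 + 1 + 1 + 3 + 6 + 5 = 32.
Total exposure: 10 days.
Gamma(α, β) with Poisson data over total exposure Σt gives posterior Gamma(α+Σx, β+Σt) = Gamma(58, 26).
Posterior mean = α'/β' = 58/26 = 29/13.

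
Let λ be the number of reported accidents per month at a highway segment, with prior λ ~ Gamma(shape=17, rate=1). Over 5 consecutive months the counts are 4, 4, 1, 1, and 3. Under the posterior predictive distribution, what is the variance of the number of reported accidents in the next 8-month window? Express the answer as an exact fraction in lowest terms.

280/3

Total count: 4 + 4 + 1 + 1 + 3 = 13.
Total exposure: 5 months.
Gamma(α, β) with Poisson data over total exposure Σt gives posterior Gamma(α+Σx, β+Σt) = Gamma(30, 6).
The posterior predictive for a window of length T is Negative Binomial with variance T·α'·(β'+T)/β'² = 8·30·14/36 = 280/3.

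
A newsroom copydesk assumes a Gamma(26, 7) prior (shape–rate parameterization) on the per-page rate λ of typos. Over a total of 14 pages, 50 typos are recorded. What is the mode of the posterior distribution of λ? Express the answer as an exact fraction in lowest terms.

Total count 50 over total exposure 14 pages.
The Gamma prior is conjugate for the Poisson rate, so λ | data ~ Gamma(26+50, 7+14) = Gamma(76, 21).
Posterior mode = (α'−1)/β' = 75/21 = 25/7.

25/7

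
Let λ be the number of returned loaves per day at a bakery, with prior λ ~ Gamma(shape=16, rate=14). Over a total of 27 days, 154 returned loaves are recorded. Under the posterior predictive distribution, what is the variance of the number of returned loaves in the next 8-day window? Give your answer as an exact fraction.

66640/1681

Total count 154 over total exposure 27 days.
The Gamma prior is conjugate for the Poisson rate, so λ | data ~ Gamma(16+154, 14+27) = Gamma(170, 41).
The posterior predictive for a window of length T is Negative Binomial with variance T·α'·(β'+T)/β'² = 8·170·49/1681 = 66640/1681.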